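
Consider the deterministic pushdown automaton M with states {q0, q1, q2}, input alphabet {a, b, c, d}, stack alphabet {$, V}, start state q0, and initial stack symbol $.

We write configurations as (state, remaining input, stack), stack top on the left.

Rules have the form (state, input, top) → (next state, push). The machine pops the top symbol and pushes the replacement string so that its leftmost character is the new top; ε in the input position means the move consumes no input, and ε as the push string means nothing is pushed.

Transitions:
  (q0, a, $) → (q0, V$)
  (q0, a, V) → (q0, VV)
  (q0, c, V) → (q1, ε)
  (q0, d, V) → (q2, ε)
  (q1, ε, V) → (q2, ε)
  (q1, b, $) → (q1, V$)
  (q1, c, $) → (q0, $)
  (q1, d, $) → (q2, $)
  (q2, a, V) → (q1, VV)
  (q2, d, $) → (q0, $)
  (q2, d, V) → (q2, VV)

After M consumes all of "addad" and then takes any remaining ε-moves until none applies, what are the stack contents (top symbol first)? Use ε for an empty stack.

$

(q0, addad, $) ⊢ (q0, ddad, V$) ⊢ (q2, dad, $) ⊢ (q0, ad, $) ⊢ (q0, d, V$) ⊢ (q2, ε, $)
All input consumed in state q2 with stack $.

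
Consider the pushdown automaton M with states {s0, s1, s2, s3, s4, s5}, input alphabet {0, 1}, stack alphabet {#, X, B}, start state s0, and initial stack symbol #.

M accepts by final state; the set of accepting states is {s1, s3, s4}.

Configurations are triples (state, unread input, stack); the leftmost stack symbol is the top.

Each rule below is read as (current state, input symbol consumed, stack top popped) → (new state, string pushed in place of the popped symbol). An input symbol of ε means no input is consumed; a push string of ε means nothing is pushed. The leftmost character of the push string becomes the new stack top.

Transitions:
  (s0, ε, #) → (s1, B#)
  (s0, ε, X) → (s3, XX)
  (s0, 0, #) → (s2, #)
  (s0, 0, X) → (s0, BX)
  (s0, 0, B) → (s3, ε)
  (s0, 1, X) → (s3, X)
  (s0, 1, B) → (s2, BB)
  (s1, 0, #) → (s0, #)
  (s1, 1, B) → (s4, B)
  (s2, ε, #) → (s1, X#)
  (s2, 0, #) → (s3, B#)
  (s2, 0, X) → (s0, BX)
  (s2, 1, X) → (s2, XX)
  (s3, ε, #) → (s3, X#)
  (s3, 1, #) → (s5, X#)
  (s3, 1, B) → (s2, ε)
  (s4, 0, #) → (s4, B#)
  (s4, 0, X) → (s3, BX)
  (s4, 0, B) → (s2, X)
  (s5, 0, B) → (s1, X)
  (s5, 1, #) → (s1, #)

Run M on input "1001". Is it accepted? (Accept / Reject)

Reject

No computation consumes all input and reaches a final state.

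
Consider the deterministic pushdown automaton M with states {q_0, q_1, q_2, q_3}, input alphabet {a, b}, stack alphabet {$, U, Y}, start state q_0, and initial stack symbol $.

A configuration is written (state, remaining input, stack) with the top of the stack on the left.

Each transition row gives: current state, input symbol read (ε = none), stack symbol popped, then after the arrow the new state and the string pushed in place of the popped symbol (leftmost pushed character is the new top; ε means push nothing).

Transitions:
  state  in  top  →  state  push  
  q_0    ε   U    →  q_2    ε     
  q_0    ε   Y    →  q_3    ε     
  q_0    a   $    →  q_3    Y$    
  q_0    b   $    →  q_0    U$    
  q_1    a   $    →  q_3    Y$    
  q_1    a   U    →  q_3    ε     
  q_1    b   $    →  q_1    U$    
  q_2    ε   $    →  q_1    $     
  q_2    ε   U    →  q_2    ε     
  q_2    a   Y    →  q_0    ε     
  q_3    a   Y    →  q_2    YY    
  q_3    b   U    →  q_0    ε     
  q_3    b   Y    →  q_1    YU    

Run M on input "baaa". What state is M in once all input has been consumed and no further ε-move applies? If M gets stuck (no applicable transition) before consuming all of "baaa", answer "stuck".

(q_0, baaa, $)
  read b, top $: go to q_0, push U$ → (q_0, aaa, U$)
  ε-move, top U: go to q_2, push ε → (q_2, aaa, $)
  ε-move, top $: go to q_1, push $ → (q_1, aaa, $)
  read a, top $: go to q_3, push Y$ → (q_3, aa, Y$)
  read a, top Y: go to q_2, push YY → (q_2, a, YY$)
  read a, top Y: go to q_0, push ε → (q_0, ε, Y$)
  ε-move, top Y: go to q_3, push ε → (q_3, ε, $)
All input consumed; M is in state q_3.

q_3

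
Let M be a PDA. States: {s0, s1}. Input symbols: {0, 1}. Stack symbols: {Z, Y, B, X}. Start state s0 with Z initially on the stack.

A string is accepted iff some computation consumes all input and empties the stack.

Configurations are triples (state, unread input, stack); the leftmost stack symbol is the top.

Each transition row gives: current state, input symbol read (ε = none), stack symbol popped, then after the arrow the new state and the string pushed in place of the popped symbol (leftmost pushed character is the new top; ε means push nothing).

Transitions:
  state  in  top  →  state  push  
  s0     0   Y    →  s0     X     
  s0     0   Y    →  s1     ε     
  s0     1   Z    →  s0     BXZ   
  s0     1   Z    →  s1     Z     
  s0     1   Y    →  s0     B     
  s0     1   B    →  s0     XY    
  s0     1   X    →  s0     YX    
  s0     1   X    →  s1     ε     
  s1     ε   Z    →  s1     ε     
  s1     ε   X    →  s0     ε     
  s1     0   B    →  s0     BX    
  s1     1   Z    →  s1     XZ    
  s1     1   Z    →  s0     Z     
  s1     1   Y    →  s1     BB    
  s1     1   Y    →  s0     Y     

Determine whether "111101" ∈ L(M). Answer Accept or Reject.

Accept

One accepting computation: (s0, 111101, Z) ⊢ (s0, 11101, BXZ) ⊢ (s0, 1101, XYXZ) ⊢ (s1, 101, YXZ) ⊢ (s0, 01, YXZ) ⊢ (s1, 1, XZ) ⊢ (s0, 1, Z) ⊢ (s1, ε, Z) ⊢ (s1, ε, ε)
All input consumed and the stack is empty.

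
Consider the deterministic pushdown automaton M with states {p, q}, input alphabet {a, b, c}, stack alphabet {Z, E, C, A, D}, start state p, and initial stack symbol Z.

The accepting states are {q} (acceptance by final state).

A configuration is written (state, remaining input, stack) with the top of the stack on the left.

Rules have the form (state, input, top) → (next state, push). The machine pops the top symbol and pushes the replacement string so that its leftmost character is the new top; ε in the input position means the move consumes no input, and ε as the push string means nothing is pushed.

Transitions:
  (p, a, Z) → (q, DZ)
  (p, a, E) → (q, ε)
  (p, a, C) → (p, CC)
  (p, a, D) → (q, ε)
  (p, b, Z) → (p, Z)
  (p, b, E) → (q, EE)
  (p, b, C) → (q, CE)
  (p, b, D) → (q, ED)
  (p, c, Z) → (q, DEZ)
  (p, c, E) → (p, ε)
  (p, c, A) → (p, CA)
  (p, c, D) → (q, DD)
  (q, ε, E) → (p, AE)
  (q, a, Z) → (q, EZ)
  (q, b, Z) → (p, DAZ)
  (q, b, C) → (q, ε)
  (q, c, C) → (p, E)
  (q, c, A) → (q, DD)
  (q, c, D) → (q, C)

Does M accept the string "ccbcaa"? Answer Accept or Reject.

Reject

(p, ccbcaa, Z) ⊢ (q, cbcaa, DEZ) ⊢ (q, bcaa, CEZ) ⊢ (q, caa, EZ) ⊢ (p, caa, AEZ) ⊢ (p, aa, CAEZ) ⊢ (p, a, CCAEZ) ⊢ (p, ε, CCCAEZ)
All input consumed; state p ∉ F and no further ε-move applies.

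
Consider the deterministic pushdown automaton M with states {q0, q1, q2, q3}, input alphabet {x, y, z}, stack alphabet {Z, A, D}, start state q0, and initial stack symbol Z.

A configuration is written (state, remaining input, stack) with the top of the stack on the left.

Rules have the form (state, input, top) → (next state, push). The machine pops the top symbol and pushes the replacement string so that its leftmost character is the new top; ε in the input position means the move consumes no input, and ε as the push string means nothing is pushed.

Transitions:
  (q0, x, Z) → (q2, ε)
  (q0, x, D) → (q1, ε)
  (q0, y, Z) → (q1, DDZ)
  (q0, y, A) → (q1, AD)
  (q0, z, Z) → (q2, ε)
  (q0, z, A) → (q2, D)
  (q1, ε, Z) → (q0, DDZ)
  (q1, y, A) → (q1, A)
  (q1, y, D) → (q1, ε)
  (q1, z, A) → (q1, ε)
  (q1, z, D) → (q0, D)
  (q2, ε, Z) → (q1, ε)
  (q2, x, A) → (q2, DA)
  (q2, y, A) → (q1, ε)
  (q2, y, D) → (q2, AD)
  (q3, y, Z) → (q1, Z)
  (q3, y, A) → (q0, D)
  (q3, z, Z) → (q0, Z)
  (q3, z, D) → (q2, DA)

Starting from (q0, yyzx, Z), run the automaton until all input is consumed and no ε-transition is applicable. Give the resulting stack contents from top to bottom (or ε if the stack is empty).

DDZ

(q0, yyzx, Z)
  read y, top Z: go to q1, push DDZ → (q1, yzx, DDZ)
  read y, top D: go to q1, push ε → (q1, zx, DZ)
  read z, top D: go to q0, push D → (q0, x, DZ)
  read x, top D: go to q1, push ε → (q1, ε, Z)
  ε-move, top Z: go to q0, push DDZ → (q0, ε, DDZ)
All input consumed in state q0 with stack DDZ.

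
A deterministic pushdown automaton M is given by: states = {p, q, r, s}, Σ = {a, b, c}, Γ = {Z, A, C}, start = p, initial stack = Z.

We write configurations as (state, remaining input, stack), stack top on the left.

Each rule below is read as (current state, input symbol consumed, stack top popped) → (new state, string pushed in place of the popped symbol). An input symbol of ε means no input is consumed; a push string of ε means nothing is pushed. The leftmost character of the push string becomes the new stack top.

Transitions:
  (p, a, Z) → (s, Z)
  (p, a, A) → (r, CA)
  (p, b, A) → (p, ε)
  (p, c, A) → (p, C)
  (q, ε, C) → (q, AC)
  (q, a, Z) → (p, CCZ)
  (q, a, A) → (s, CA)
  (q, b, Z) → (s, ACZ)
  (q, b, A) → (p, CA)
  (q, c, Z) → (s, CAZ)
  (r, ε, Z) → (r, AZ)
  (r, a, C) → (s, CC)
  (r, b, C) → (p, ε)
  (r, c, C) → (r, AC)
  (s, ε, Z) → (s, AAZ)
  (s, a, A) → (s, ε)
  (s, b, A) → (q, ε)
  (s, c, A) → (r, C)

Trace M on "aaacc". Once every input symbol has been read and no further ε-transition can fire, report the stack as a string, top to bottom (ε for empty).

(p, aaacc, Z)
  read a, top Z: go to s, push Z → (s, aacc, Z)
  ε-move, top Z: go to s, push AAZ → (s, aacc, AAZ)
  read a, top A: go to s, push ε → (s, acc, AZ)
  read a, top A: go to s, push ε → (s, cc, Z)
  ε-move, top Z: go to s, push AAZ → (s, cc, AAZ)
  read c, top A: go to r, push C → (r, c, CAZ)
  read c, top C: go to r, push AC → (r, ε, ACAZ)
All input consumed in state r with stack ACAZ.

ACAZ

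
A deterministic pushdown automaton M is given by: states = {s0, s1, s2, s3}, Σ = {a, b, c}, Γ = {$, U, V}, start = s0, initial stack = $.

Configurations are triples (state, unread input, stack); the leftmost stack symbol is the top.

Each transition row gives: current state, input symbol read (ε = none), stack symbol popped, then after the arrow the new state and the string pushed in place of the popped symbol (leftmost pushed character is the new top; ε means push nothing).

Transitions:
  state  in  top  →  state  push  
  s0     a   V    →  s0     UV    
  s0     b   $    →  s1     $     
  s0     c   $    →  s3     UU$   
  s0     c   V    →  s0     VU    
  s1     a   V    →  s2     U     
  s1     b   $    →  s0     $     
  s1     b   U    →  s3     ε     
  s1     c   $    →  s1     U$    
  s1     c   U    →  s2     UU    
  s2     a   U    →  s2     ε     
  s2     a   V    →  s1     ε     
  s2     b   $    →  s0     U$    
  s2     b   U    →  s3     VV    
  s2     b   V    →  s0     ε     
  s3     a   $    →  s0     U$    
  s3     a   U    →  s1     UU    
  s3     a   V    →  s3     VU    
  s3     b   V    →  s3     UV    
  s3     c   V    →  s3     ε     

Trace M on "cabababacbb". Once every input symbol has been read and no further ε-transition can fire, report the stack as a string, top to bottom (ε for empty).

UVVUUU$

(s0, cabababacbb, $)
  read c, top $: go to s3, push UU$ → (s3, abababacbb, UU$)
  read a, top U: go to s1, push UU → (s1, bababacbb, UUU$)
  read b, top U: go to s3, push ε → (s3, ababacbb, UU$)
  read a, top U: go to s1, push UU → (s1, babacbb, UUU$)
  read b, top U: go to s3, push ε → (s3, abacbb, UU$)
  read a, top U: go to s1, push UU → (s1, bacbb, UUU$)
  read b, top U: go to s3, push ε → (s3, acbb, UU$)
  read a, top U: go to s1, push UU → (s1, cbb, UUU$)
  read c, top U: go to s2, push UU → (s2, bb, UUUU$)
  read b, top U: go to s3, push VV → (s3, b, VVUUU$)
  read b, top V: go to s3, push UV → (s3, ε, UVVUUU$)
All input consumed in state s3 with stack UVVUUU$.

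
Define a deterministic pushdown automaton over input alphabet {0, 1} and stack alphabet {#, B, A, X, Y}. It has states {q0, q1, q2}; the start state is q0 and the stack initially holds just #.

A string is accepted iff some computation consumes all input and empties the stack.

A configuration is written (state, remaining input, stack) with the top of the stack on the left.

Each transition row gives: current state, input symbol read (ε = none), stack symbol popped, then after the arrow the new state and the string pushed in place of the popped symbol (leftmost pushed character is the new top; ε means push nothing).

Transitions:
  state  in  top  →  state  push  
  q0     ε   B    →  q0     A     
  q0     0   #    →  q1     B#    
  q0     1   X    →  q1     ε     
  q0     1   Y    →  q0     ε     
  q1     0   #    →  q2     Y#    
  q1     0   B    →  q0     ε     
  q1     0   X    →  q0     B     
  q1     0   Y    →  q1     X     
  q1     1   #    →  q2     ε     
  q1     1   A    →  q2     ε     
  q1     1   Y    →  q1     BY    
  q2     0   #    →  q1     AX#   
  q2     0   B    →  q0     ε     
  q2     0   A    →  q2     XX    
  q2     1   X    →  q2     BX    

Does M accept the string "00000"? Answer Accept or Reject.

Reject

(q0, 00000, #) ⊢ (q1, 0000, B#) ⊢ (q0, 000, #) ⊢ (q1, 00, B#) ⊢ (q0, 0, #) ⊢ (q1, ε, B#)
All input consumed; stack is B#, not empty, and no further ε-move applies.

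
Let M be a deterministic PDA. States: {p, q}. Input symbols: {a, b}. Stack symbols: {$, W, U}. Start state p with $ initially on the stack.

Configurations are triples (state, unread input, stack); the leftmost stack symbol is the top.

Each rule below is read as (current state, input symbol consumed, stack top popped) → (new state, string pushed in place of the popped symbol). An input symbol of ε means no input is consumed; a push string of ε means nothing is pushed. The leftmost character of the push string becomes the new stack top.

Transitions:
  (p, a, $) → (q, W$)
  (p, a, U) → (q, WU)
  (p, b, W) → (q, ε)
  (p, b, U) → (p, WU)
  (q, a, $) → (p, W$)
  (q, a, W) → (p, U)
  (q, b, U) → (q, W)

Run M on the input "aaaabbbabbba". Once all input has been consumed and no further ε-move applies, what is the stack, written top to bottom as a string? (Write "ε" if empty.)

(p, aaaabbbabbba, $) ⊢ (q, aaabbbabbba, W$) ⊢ (p, aabbbabbba, U$) ⊢ (q, abbbabbba, WU$) ⊢ (p, bbbabbba, UU$) ⊢ (p, bbabbba, WUU$) ⊢ (q, babbba, UU$) ⊢ (q, abbba, WU$) ⊢ (p, bbba, UU$) ⊢ (p, bba, WUU$) ⊢ (q, ba, UU$) ⊢ (q, a, WU$) ⊢ (p, ε, UU$)
All input consumed in state p with stack UU$.

UU$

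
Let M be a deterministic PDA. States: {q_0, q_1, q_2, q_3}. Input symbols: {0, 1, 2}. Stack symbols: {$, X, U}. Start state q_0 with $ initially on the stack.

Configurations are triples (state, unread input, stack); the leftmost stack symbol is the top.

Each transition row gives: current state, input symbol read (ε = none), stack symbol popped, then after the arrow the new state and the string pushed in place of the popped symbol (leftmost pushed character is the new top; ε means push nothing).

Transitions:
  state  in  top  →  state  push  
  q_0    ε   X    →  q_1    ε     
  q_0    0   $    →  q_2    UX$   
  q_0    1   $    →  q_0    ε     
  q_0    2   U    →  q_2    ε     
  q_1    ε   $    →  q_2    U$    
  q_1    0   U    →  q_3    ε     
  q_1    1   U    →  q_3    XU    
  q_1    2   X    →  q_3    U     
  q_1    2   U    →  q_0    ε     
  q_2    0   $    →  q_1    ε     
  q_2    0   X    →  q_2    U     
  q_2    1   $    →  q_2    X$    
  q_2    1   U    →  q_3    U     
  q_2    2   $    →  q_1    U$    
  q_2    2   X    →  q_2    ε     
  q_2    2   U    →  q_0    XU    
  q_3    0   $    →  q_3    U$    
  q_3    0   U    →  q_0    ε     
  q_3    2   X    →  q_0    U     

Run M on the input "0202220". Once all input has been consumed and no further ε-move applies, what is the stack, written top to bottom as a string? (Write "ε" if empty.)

$

(q_0, 0202220, $)
  read 0, top $: go to q_2, push UX$ → (q_2, 202220, UX$)
  read 2, top U: go to q_0, push XU → (q_0, 02220, XUX$)
  ε-move, top X: go to q_1, push ε → (q_1, 02220, UX$)
  read 0, top U: go to q_3, push ε → (q_3, 2220, X$)
  read 2, top X: go to q_0, push U → (q_0, 220, U$)
  read 2, top U: go to q_2, push ε → (q_2, 20, $)
  read 2, top $: go to q_1, push U$ → (q_1, 0, U$)
  read 0, top U: go to q_3, push ε → (q_3, ε, $)
All input consumed in state q_3 with stack $.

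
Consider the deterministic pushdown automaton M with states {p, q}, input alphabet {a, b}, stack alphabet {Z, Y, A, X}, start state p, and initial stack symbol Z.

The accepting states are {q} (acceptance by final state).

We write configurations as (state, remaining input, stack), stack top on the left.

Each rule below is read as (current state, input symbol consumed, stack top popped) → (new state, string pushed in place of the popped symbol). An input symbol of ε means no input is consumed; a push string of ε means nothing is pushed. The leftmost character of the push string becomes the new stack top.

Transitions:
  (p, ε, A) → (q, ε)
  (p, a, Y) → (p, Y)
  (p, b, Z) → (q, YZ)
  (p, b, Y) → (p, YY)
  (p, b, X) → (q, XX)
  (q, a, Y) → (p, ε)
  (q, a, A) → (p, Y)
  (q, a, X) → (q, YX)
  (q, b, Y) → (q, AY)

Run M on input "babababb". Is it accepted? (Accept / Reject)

(p, babababb, Z)
  read b, top Z: go to q, push YZ → (q, abababb, YZ)
  read a, top Y: go to p, push ε → (p, bababb, Z)
  read b, top Z: go to q, push YZ → (q, ababb, YZ)
  read a, top Y: go to p, push ε → (p, babb, Z)
  read b, top Z: go to q, push YZ → (q, abb, YZ)
  read a, top Y: go to p, push ε → (p, bb, Z)
  read b, top Z: go to q, push YZ → (q, b, YZ)
  read b, top Y: go to q, push AY → (q, ε, AYZ)
All input consumed; state q ∈ F.

Accept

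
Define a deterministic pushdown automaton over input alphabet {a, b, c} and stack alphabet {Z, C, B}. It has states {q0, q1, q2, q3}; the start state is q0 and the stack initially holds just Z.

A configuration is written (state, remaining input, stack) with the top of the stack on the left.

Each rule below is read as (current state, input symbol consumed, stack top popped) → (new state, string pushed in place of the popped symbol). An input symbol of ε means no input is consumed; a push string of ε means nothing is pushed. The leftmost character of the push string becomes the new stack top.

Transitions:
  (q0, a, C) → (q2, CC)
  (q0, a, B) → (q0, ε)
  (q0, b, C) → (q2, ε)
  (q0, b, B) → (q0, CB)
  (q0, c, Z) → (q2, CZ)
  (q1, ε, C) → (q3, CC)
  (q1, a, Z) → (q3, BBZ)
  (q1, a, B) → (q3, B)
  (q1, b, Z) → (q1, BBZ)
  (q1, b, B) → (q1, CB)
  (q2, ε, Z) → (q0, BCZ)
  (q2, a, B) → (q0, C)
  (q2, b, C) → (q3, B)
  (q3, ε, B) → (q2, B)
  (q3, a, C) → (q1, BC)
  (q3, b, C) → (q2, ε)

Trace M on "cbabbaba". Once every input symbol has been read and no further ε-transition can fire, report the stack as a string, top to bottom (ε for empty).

CCBCZ

(q0, cbabbaba, Z) ⊢ (q2, babbaba, CZ) ⊢ (q3, abbaba, BZ) ⊢ (q2, abbaba, BZ) ⊢ (q0, bbaba, CZ) ⊢ (q2, baba, Z) ⊢ (q0, baba, BCZ) ⊢ (q0, aba, CBCZ) ⊢ (q2, ba, CCBCZ) ⊢ (q3, a, BCBCZ) ⊢ (q2, a, BCBCZ) ⊢ (q0, ε, CCBCZ)
All input consumed in state q0 with stack CCBCZ.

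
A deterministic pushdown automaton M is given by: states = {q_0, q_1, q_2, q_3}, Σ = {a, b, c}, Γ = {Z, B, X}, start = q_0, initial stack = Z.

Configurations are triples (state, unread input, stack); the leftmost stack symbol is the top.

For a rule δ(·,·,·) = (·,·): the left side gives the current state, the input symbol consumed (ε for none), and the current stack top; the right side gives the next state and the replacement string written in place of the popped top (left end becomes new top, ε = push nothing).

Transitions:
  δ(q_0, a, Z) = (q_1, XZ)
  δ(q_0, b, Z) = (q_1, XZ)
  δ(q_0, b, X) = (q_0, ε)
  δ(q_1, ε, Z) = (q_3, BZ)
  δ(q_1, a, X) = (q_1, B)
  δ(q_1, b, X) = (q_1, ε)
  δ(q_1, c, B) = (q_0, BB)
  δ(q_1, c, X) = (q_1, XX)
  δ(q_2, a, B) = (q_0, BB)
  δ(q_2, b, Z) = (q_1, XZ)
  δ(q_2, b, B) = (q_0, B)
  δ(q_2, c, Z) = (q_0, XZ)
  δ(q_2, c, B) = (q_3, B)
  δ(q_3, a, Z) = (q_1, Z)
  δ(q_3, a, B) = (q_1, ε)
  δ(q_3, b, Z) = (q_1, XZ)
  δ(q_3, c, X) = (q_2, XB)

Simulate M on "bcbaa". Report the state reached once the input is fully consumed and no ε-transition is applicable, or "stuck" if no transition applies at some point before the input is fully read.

(q_0, bcbaa, Z)
  read b, top Z: go to q_1, push XZ → (q_1, cbaa, XZ)
  read c, top X: go to q_1, push XX → (q_1, baa, XXZ)
  read b, top X: go to q_1, push ε → (q_1, aa, XZ)
  read a, top X: go to q_1, push B → (q_1, a, BZ)
No transition for (q_1, a, top B); M blocks with input a remaining.

stuck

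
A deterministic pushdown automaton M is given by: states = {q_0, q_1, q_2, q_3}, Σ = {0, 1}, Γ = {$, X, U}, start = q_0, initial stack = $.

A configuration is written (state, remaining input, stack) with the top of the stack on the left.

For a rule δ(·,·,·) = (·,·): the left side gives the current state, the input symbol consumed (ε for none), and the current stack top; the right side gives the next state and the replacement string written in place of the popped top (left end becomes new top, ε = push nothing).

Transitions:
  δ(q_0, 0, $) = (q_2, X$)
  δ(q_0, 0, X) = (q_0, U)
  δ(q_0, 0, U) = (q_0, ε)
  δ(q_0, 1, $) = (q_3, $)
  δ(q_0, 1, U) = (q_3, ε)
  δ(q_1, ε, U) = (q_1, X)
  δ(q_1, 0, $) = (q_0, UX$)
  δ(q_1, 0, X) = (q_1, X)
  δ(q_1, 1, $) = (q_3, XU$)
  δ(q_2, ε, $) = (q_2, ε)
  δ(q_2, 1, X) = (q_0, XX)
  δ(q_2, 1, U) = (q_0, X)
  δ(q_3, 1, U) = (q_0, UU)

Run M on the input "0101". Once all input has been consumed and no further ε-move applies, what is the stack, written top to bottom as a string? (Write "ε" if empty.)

X$

(q_0, 0101, $)
  read 0, top $: go to q_2, push X$ → (q_2, 101, X$)
  read 1, top X: go to q_0, push XX → (q_0, 01, XX$)
  read 0, top X: go to q_0, push U → (q_0, 1, UX$)
  read 1, top U: go to q_3, push ε → (q_3, ε, X$)
All input consumed in state q_3 with stack X$.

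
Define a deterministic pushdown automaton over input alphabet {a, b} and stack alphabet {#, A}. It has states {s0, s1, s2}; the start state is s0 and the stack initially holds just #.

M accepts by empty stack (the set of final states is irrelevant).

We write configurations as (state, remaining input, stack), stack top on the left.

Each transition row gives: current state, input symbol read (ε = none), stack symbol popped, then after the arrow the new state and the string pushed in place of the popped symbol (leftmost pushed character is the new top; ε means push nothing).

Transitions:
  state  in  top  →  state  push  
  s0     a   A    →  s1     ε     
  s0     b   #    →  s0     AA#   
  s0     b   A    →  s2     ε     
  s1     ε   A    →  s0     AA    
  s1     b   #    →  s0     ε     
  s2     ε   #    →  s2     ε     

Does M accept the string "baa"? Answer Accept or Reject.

Reject

(s0, baa, #)
  read b, top #: go to s0, push AA# → (s0, aa, AA#)
  read a, top A: go to s1, push ε → (s1, a, A#)
  ε-move, top A: go to s0, push AA → (s0, a, AA#)
  read a, top A: go to s1, push ε → (s1, ε, A#)
  ε-move, top A: go to s0, push AA → (s0, ε, AA#)
All input consumed; stack is AA#, not empty, and no further ε-move applies.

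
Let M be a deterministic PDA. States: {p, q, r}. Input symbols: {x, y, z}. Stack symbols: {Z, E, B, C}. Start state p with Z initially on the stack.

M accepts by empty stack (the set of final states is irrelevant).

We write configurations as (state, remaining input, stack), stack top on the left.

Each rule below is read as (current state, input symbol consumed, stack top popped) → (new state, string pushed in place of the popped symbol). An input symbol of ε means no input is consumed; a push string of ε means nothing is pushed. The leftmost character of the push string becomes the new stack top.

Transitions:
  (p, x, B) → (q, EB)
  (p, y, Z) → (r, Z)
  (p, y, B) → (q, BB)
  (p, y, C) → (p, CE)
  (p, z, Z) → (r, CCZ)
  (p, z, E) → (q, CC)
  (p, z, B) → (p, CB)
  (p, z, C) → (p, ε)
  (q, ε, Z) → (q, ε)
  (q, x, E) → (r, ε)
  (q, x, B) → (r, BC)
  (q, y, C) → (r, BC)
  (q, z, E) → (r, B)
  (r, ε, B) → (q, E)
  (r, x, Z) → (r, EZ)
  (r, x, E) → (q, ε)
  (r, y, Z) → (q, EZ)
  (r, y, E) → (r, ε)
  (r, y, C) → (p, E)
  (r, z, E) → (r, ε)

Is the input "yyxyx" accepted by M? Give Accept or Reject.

Reject

(p, yyxyx, Z)
  read y, top Z: go to r, push Z → (r, yxyx, Z)
  read y, top Z: go to q, push EZ → (q, xyx, EZ)
  read x, top E: go to r, push ε → (r, yx, Z)
  read y, top Z: go to q, push EZ → (q, x, EZ)
  read x, top E: go to r, push ε → (r, ε, Z)
All input consumed; stack is Z, not empty, and no further ε-move applies.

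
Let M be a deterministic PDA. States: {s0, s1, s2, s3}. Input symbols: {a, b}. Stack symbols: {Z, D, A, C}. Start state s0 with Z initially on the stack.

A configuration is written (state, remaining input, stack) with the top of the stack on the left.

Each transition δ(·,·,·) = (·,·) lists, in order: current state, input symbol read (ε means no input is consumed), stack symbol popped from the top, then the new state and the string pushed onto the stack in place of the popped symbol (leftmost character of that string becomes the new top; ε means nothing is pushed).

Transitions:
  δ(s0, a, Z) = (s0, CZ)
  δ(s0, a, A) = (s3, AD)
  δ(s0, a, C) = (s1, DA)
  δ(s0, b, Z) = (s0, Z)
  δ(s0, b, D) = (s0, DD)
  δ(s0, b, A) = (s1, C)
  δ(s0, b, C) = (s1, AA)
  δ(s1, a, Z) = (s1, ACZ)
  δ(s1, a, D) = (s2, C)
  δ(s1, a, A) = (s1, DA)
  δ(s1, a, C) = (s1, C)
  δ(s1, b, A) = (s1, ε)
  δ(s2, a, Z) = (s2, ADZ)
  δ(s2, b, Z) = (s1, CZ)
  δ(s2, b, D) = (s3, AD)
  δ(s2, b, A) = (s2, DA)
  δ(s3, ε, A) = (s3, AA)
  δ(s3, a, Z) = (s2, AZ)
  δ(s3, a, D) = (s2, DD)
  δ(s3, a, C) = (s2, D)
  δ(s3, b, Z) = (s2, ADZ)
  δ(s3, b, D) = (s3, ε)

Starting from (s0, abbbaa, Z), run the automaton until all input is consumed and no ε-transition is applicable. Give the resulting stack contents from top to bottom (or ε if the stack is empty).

(s0, abbbaa, Z)
  read a, top Z: go to s0, push CZ → (s0, bbbaa, CZ)
  read b, top C: go to s1, push AA → (s1, bbaa, AAZ)
  read b, top A: go to s1, push ε → (s1, baa, AZ)
  read b, top A: go to s1, push ε → (s1, aa, Z)
  read a, top Z: go to s1, push ACZ → (s1, a, ACZ)
  read a, top A: go to s1, push DA → (s1, ε, DACZ)
All input consumed in state s1 with stack DACZ.

DACZ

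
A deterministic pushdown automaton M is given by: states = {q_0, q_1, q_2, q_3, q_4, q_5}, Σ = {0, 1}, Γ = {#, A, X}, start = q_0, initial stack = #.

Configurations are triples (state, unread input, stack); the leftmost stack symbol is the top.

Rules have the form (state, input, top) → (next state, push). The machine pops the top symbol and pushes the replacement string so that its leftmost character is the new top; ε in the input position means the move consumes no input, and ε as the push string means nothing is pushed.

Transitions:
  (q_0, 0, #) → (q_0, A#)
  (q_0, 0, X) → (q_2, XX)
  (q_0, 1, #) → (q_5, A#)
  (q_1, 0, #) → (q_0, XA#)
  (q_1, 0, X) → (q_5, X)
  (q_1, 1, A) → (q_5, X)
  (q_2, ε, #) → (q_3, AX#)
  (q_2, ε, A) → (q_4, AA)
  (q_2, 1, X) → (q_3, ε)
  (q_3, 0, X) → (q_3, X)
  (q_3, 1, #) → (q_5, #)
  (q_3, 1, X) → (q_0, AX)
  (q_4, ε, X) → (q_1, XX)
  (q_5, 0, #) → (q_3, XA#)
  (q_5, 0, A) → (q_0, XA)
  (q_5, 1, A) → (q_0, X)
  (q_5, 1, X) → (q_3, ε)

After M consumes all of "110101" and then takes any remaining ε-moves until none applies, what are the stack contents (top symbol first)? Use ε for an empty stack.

AX#

(q_0, 110101, #) ⊢ (q_5, 10101, A#) ⊢ (q_0, 0101, X#) ⊢ (q_2, 101, XX#) ⊢ (q_3, 01, X#) ⊢ (q_3, 1, X#) ⊢ (q_0, ε, AX#)
All input consumed in state q_0 with stack AX#.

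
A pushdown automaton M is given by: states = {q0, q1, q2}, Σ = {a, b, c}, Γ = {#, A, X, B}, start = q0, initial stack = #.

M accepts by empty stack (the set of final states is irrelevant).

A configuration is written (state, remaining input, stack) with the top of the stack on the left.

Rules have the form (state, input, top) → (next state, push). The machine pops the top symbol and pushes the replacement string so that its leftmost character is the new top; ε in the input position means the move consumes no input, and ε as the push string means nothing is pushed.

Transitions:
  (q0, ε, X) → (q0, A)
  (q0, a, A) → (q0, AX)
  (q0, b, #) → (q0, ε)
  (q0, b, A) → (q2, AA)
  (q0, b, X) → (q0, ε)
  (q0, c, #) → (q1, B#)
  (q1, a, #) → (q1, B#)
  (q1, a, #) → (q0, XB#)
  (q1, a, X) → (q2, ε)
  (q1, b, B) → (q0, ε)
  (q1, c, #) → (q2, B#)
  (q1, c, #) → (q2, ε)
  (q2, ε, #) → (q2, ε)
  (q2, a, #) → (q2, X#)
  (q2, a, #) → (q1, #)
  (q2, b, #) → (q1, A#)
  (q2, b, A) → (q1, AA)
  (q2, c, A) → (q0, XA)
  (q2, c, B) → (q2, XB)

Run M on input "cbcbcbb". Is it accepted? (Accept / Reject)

Accept

One accepting computation: (q0, cbcbcbb, #) ⊢ (q1, bcbcbb, B#) ⊢ (q0, cbcbb, #) ⊢ (q1, bcbb, B#) ⊢ (q0, cbb, #) ⊢ (q1, bb, B#) ⊢ (q0, b, #) ⊢ (q0, ε, ε)
All input consumed and the stack is empty.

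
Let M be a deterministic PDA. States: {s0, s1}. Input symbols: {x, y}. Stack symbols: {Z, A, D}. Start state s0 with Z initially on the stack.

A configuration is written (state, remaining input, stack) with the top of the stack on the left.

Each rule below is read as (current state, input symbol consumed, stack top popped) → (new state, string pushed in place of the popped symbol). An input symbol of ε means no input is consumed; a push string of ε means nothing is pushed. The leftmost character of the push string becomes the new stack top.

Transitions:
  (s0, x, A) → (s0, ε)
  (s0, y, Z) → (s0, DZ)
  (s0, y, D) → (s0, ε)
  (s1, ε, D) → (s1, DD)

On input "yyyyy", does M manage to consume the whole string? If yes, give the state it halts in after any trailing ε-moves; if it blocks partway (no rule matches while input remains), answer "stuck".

s0

(s0, yyyyy, Z) ⊢ (s0, yyyy, DZ) ⊢ (s0, yyy, Z) ⊢ (s0, yy, DZ) ⊢ (s0, y, Z) ⊢ (s0, ε, DZ)
All input consumed; M is in state s0.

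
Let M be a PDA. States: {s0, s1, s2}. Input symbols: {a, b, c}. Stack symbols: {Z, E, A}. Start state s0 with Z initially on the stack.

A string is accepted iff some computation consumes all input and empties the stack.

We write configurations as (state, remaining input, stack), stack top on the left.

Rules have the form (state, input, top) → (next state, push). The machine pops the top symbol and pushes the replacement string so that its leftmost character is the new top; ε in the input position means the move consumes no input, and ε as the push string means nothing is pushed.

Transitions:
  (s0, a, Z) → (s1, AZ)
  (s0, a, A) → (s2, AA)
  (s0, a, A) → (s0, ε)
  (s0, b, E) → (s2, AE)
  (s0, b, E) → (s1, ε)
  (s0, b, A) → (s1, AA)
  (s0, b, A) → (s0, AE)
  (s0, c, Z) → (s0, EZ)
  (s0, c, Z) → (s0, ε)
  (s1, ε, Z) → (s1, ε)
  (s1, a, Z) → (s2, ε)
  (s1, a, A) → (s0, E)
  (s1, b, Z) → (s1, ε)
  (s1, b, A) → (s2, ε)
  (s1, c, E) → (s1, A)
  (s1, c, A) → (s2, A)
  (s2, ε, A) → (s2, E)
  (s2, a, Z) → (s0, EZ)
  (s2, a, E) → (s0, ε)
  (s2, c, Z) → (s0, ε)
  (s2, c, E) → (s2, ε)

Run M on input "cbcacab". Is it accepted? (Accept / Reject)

No computation consumes all input and empties the stack.

Reject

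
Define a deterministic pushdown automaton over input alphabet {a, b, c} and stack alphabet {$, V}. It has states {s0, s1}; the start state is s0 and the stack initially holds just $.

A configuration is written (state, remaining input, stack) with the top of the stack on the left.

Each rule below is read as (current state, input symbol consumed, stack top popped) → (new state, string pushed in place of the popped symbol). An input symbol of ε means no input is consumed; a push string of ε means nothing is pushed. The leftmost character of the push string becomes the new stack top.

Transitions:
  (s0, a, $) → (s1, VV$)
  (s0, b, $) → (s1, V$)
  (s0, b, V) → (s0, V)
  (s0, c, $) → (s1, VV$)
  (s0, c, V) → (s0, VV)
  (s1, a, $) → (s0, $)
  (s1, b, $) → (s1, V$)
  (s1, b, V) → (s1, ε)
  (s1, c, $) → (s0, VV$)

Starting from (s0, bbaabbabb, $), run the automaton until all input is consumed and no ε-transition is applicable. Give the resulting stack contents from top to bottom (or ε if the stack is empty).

(s0, bbaabbabb, $)
  read b, top $: go to s1, push V$ → (s1, baabbabb, V$)
  read b, top V: go to s1, push ε → (s1, aabbabb, $)
  read a, top $: go to s0, push $ → (s0, abbabb, $)
  read a, top $: go to s1, push VV$ → (s1, bbabb, VV$)
  read b, top V: go to s1, push ε → (s1, babb, V$)
  read b, top V: go to s1, push ε → (s1, abb, $)
  read a, top $: go to s0, push $ → (s0, bb, $)
  read b, top $: go to s1, push V$ → (s1, b, V$)
  read b, top V: go to s1, push ε → (s1, ε, $)
All input consumed in state s1 with stack $.

$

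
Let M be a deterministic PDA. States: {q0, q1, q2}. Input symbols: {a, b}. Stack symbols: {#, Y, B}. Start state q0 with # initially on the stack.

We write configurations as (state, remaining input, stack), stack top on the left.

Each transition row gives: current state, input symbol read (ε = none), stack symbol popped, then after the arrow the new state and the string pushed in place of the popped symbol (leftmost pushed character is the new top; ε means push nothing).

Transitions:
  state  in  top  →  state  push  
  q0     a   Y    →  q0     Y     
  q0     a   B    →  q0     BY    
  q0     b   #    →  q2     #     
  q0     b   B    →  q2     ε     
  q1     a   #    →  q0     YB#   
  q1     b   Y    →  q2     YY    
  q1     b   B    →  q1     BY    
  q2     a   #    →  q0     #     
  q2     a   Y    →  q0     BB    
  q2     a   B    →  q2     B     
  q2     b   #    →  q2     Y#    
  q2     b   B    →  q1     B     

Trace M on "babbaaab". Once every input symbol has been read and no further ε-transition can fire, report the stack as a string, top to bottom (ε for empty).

(q0, babbaaab, #)
  read b, top #: go to q2, push # → (q2, abbaaab, #)
  read a, top #: go to q0, push # → (q0, bbaaab, #)
  read b, top #: go to q2, push # → (q2, baaab, #)
  read b, top #: go to q2, push Y# → (q2, aaab, Y#)
  read a, top Y: go to q0, push BB → (q0, aab, BB#)
  read a, top B: go to q0, push BY → (q0, ab, BYB#)
  read a, top B: go to q0, push BY → (q0, b, BYYB#)
  read b, top B: go to q2, push ε → (q2, ε, YYB#)
All input consumed in state q2 with stack YYB#.

YYB#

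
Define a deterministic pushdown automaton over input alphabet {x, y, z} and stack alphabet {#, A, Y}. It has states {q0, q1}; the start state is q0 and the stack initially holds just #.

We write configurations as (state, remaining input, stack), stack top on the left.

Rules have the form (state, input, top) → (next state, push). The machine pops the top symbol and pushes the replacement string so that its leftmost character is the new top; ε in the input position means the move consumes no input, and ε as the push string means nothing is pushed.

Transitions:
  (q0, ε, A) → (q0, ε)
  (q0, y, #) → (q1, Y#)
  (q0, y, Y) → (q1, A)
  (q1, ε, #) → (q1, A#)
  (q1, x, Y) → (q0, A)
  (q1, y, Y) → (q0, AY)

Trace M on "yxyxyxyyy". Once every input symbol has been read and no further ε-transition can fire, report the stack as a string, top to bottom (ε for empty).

A#

(q0, yxyxyxyyy, #) ⊢ (q1, xyxyxyyy, Y#) ⊢ (q0, yxyxyyy, A#) ⊢ (q0, yxyxyyy, #) ⊢ (q1, xyxyyy, Y#) ⊢ (q0, yxyyy, A#) ⊢ (q0, yxyyy, #) ⊢ (q1, xyyy, Y#) ⊢ (q0, yyy, A#) ⊢ (q0, yyy, #) ⊢ (q1, yy, Y#) ⊢ (q0, y, AY#) ⊢ (q0, y, Y#) ⊢ (q1, ε, A#)
All input consumed in state q1 with stack A#.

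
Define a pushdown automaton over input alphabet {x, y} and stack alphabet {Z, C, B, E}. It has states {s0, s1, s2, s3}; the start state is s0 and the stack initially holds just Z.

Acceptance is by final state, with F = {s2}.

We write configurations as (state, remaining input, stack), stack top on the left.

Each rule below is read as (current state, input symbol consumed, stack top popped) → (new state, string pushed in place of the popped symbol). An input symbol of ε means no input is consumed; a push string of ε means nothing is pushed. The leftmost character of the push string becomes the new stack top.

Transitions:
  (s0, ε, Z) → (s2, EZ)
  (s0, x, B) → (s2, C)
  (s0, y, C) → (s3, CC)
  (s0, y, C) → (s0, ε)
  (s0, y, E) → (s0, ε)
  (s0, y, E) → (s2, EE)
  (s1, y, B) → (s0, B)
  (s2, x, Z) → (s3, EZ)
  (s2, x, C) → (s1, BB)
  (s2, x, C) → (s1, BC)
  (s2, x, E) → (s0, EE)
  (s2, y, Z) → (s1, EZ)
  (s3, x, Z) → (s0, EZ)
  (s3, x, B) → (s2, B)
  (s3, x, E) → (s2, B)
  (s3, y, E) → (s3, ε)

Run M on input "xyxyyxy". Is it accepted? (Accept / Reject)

Accept

One accepting computation: (s0, xyxyyxy, Z) ⊢ (s2, xyxyyxy, EZ) ⊢ (s0, yxyyxy, EEZ) ⊢ (s2, xyyxy, EEEZ) ⊢ (s0, yyxy, EEEEZ) ⊢ (s0, yxy, EEEZ) ⊢ (s2, xy, EEEEZ) ⊢ (s0, y, EEEEEZ) ⊢ (s2, ε, EEEEEEZ)
All input consumed and state s2 ∈ F.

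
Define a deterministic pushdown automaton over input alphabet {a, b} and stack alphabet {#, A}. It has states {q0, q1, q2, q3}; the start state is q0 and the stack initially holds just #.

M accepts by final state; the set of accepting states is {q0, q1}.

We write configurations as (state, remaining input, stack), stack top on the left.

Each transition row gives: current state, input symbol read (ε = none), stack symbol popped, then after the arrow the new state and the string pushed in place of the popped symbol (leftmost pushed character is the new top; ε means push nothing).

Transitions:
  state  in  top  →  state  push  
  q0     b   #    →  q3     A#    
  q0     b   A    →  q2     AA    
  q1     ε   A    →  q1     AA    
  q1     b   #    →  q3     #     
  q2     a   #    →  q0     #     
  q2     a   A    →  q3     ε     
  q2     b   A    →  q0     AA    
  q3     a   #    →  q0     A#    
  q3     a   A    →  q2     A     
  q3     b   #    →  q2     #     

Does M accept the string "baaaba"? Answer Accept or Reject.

(q0, baaaba, #)
  read b, top #: go to q3, push A# → (q3, aaaba, A#)
  read a, top A: go to q2, push A → (q2, aaba, A#)
  read a, top A: go to q3, push ε → (q3, aba, #)
  read a, top #: go to q0, push A# → (q0, ba, A#)
  read b, top A: go to q2, push AA → (q2, a, AA#)
  read a, top A: go to q3, push ε → (q3, ε, A#)
All input consumed; state q3 ∉ F and no further ε-move applies.

Reject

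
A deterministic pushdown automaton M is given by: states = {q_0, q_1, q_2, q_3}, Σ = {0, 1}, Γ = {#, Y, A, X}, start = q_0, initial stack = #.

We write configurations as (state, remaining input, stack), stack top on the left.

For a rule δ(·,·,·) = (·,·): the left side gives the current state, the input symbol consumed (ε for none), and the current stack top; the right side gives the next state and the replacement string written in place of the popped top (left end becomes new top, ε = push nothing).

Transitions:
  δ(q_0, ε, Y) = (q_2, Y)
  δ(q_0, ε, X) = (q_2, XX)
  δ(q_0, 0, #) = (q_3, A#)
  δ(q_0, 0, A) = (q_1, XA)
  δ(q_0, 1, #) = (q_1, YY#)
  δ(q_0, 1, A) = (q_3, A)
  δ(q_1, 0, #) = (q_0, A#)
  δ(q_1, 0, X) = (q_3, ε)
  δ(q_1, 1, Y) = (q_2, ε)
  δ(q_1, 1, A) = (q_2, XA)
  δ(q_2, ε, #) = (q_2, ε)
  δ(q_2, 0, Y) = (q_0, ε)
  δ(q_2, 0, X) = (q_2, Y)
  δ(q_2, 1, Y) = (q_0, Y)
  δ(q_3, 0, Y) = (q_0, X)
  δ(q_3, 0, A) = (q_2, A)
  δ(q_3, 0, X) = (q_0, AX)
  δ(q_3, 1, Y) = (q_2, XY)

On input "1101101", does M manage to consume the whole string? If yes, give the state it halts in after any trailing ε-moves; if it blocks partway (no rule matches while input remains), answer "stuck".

(q_0, 1101101, #) ⊢ (q_1, 101101, YY#) ⊢ (q_2, 01101, Y#) ⊢ (q_0, 1101, #) ⊢ (q_1, 101, YY#) ⊢ (q_2, 01, Y#) ⊢ (q_0, 1, #) ⊢ (q_1, ε, YY#)
All input consumed; M is in state q_1.

q_1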